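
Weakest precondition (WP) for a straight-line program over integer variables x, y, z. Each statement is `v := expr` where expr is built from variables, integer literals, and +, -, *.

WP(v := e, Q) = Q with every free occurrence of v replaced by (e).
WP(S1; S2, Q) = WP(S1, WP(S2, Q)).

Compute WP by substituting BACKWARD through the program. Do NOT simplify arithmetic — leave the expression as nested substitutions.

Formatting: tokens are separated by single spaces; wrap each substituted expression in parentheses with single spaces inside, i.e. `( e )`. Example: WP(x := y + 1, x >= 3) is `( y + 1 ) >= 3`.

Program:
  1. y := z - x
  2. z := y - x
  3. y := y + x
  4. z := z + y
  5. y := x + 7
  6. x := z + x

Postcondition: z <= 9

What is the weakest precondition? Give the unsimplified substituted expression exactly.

Answer: ( ( ( z - x ) - x ) + ( ( z - x ) + x ) ) <= 9

Derivation:
post: z <= 9
stmt 6: x := z + x  -- replace 0 occurrence(s) of x with (z + x)
  => z <= 9
stmt 5: y := x + 7  -- replace 0 occurrence(s) of y with (x + 7)
  => z <= 9
stmt 4: z := z + y  -- replace 1 occurrence(s) of z with (z + y)
  => ( z + y ) <= 9
stmt 3: y := y + x  -- replace 1 occurrence(s) of y with (y + x)
  => ( z + ( y + x ) ) <= 9
stmt 2: z := y - x  -- replace 1 occurrence(s) of z with (y - x)
  => ( ( y - x ) + ( y + x ) ) <= 9
stmt 1: y := z - x  -- replace 2 occurrence(s) of y with (z - x)
  => ( ( ( z - x ) - x ) + ( ( z - x ) + x ) ) <= 9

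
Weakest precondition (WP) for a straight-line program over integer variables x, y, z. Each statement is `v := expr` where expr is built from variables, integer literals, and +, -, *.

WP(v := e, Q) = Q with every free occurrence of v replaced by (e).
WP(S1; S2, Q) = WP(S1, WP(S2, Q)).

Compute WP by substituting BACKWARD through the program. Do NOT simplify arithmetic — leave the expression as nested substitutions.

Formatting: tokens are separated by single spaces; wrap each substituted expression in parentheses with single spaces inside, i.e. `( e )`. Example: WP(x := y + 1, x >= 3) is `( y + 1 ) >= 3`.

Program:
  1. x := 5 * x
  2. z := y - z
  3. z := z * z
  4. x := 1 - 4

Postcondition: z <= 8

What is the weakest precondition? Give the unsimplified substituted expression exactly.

post: z <= 8
stmt 4: x := 1 - 4  -- replace 0 occurrence(s) of x with (1 - 4)
  => z <= 8
stmt 3: z := z * z  -- replace 1 occurrence(s) of z with (z * z)
  => ( z * z ) <= 8
stmt 2: z := y - z  -- replace 2 occurrence(s) of z with (y - z)
  => ( ( y - z ) * ( y - z ) ) <= 8
stmt 1: x := 5 * x  -- replace 0 occurrence(s) of x with (5 * x)
  => ( ( y - z ) * ( y - z ) ) <= 8

Answer: ( ( y - z ) * ( y - z ) ) <= 8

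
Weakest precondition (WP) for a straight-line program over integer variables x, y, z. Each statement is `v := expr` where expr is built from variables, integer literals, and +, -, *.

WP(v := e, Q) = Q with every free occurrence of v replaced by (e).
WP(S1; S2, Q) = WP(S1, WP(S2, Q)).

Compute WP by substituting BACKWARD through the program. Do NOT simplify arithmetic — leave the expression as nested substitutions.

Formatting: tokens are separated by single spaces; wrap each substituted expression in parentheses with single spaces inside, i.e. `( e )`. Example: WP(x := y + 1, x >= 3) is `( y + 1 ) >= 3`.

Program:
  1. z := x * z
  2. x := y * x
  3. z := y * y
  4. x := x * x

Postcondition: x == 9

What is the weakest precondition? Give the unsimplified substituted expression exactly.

Answer: ( ( y * x ) * ( y * x ) ) == 9

Derivation:
post: x == 9
stmt 4: x := x * x  -- replace 1 occurrence(s) of x with (x * x)
  => ( x * x ) == 9
stmt 3: z := y * y  -- replace 0 occurrence(s) of z with (y * y)
  => ( x * x ) == 9
stmt 2: x := y * x  -- replace 2 occurrence(s) of x with (y * x)
  => ( ( y * x ) * ( y * x ) ) == 9
stmt 1: z := x * z  -- replace 0 occurrence(s) of z with (x * z)
  => ( ( y * x ) * ( y * x ) ) == 9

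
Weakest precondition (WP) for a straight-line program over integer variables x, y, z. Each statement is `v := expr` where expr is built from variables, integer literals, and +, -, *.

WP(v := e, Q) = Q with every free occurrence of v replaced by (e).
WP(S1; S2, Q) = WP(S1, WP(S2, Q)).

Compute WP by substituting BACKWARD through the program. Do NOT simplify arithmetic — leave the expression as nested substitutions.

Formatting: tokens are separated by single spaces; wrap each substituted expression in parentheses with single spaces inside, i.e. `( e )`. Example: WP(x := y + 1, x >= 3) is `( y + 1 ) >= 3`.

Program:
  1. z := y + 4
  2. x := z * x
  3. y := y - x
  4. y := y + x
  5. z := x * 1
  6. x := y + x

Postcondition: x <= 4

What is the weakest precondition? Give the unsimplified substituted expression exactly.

Answer: ( ( ( y - ( ( y + 4 ) * x ) ) + ( ( y + 4 ) * x ) ) + ( ( y + 4 ) * x ) ) <= 4

Derivation:
post: x <= 4
stmt 6: x := y + x  -- replace 1 occurrence(s) of x with (y + x)
  => ( y + x ) <= 4
stmt 5: z := x * 1  -- replace 0 occurrence(s) of z with (x * 1)
  => ( y + x ) <= 4
stmt 4: y := y + x  -- replace 1 occurrence(s) of y with (y + x)
  => ( ( y + x ) + x ) <= 4
stmt 3: y := y - x  -- replace 1 occurrence(s) of y with (y - x)
  => ( ( ( y - x ) + x ) + x ) <= 4
stmt 2: x := z * x  -- replace 3 occurrence(s) of x with (z * x)
  => ( ( ( y - ( z * x ) ) + ( z * x ) ) + ( z * x ) ) <= 4
stmt 1: z := y + 4  -- replace 3 occurrence(s) of z with (y + 4)
  => ( ( ( y - ( ( y + 4 ) * x ) ) + ( ( y + 4 ) * x ) ) + ( ( y + 4 ) * x ) ) <= 4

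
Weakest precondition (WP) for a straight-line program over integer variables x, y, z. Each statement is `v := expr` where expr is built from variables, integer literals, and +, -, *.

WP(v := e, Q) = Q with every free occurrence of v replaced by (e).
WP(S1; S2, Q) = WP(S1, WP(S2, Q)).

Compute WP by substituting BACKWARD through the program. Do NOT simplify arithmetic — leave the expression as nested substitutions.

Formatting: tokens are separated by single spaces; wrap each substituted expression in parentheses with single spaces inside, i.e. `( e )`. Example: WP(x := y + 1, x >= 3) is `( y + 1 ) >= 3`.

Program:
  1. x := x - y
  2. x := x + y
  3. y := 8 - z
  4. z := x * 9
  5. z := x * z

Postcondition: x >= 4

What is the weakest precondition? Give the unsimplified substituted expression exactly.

post: x >= 4
stmt 5: z := x * z  -- replace 0 occurrence(s) of z with (x * z)
  => x >= 4
stmt 4: z := x * 9  -- replace 0 occurrence(s) of z with (x * 9)
  => x >= 4
stmt 3: y := 8 - z  -- replace 0 occurrence(s) of y with (8 - z)
  => x >= 4
stmt 2: x := x + y  -- replace 1 occurrence(s) of x with (x + y)
  => ( x + y ) >= 4
stmt 1: x := x - y  -- replace 1 occurrence(s) of x with (x - y)
  => ( ( x - y ) + y ) >= 4

Answer: ( ( x - y ) + y ) >= 4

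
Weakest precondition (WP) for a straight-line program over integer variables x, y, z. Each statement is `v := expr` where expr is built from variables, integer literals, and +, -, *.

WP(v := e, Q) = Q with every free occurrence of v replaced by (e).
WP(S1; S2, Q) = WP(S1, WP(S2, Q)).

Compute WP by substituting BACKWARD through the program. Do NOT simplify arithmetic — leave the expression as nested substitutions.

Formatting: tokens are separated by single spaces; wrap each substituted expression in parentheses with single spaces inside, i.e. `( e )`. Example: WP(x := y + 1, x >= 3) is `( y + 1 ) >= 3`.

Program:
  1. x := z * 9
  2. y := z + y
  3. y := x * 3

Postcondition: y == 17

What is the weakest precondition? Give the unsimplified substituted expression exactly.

post: y == 17
stmt 3: y := x * 3  -- replace 1 occurrence(s) of y with (x * 3)
  => ( x * 3 ) == 17
stmt 2: y := z + y  -- replace 0 occurrence(s) of y with (z + y)
  => ( x * 3 ) == 17
stmt 1: x := z * 9  -- replace 1 occurrence(s) of x with (z * 9)
  => ( ( z * 9 ) * 3 ) == 17

Answer: ( ( z * 9 ) * 3 ) == 17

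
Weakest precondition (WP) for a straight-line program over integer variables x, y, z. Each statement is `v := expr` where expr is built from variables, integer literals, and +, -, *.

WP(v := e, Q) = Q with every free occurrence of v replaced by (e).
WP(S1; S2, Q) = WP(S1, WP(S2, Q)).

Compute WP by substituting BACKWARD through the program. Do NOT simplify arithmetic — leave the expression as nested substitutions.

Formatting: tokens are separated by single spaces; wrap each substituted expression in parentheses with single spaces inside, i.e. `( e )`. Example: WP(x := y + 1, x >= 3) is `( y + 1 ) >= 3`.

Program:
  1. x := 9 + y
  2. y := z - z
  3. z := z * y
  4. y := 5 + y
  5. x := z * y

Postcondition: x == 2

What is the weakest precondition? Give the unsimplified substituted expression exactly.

Answer: ( ( z * ( z - z ) ) * ( 5 + ( z - z ) ) ) == 2

Derivation:
post: x == 2
stmt 5: x := z * y  -- replace 1 occurrence(s) of x with (z * y)
  => ( z * y ) == 2
stmt 4: y := 5 + y  -- replace 1 occurrence(s) of y with (5 + y)
  => ( z * ( 5 + y ) ) == 2
stmt 3: z := z * y  -- replace 1 occurrence(s) of z with (z * y)
  => ( ( z * y ) * ( 5 + y ) ) == 2
stmt 2: y := z - z  -- replace 2 occurrence(s) of y with (z - z)
  => ( ( z * ( z - z ) ) * ( 5 + ( z - z ) ) ) == 2
stmt 1: x := 9 + y  -- replace 0 occurrence(s) of x with (9 + y)
  => ( ( z * ( z - z ) ) * ( 5 + ( z - z ) ) ) == 2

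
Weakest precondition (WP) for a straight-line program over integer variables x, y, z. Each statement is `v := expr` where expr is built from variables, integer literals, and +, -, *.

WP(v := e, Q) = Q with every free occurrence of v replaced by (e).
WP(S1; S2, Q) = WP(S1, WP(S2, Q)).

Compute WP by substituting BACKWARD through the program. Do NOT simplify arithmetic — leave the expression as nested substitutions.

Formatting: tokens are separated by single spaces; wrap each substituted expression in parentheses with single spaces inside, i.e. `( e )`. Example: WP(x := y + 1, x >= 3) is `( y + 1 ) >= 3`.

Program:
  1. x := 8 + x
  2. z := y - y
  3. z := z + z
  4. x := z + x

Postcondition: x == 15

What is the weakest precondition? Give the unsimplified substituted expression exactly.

Answer: ( ( ( y - y ) + ( y - y ) ) + ( 8 + x ) ) == 15

Derivation:
post: x == 15
stmt 4: x := z + x  -- replace 1 occurrence(s) of x with (z + x)
  => ( z + x ) == 15
stmt 3: z := z + z  -- replace 1 occurrence(s) of z with (z + z)
  => ( ( z + z ) + x ) == 15
stmt 2: z := y - y  -- replace 2 occurrence(s) of z with (y - y)
  => ( ( ( y - y ) + ( y - y ) ) + x ) == 15
stmt 1: x := 8 + x  -- replace 1 occurrence(s) of x with (8 + x)
  => ( ( ( y - y ) + ( y - y ) ) + ( 8 + x ) ) == 15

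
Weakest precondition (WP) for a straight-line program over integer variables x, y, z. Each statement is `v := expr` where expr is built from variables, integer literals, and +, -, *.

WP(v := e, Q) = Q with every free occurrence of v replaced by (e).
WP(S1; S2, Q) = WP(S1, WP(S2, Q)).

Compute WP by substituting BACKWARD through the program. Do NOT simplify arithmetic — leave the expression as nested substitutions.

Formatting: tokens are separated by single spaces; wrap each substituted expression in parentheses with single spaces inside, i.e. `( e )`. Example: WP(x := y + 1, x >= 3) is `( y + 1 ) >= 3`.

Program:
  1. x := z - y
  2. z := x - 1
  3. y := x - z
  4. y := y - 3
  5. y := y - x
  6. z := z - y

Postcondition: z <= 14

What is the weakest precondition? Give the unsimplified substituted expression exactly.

post: z <= 14
stmt 6: z := z - y  -- replace 1 occurrence(s) of z with (z - y)
  => ( z - y ) <= 14
stmt 5: y := y - x  -- replace 1 occurrence(s) of y with (y - x)
  => ( z - ( y - x ) ) <= 14
stmt 4: y := y - 3  -- replace 1 occurrence(s) of y with (y - 3)
  => ( z - ( ( y - 3 ) - x ) ) <= 14
stmt 3: y := x - z  -- replace 1 occurrence(s) of y with (x - z)
  => ( z - ( ( ( x - z ) - 3 ) - x ) ) <= 14
stmt 2: z := x - 1  -- replace 2 occurrence(s) of z with (x - 1)
  => ( ( x - 1 ) - ( ( ( x - ( x - 1 ) ) - 3 ) - x ) ) <= 14
stmt 1: x := z - y  -- replace 4 occurrence(s) of x with (z - y)
  => ( ( ( z - y ) - 1 ) - ( ( ( ( z - y ) - ( ( z - y ) - 1 ) ) - 3 ) - ( z - y ) ) ) <= 14

Answer: ( ( ( z - y ) - 1 ) - ( ( ( ( z - y ) - ( ( z - y ) - 1 ) ) - 3 ) - ( z - y ) ) ) <= 14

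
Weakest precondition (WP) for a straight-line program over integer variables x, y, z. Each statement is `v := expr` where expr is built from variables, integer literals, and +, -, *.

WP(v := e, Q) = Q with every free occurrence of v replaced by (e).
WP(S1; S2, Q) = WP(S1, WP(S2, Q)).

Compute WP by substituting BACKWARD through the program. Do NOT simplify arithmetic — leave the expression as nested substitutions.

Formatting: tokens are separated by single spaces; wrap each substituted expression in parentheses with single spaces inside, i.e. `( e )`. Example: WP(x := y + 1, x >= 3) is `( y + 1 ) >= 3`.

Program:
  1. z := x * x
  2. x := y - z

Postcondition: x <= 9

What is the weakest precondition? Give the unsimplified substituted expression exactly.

post: x <= 9
stmt 2: x := y - z  -- replace 1 occurrence(s) of x with (y - z)
  => ( y - z ) <= 9
stmt 1: z := x * x  -- replace 1 occurrence(s) of z with (x * x)
  => ( y - ( x * x ) ) <= 9

Answer: ( y - ( x * x ) ) <= 9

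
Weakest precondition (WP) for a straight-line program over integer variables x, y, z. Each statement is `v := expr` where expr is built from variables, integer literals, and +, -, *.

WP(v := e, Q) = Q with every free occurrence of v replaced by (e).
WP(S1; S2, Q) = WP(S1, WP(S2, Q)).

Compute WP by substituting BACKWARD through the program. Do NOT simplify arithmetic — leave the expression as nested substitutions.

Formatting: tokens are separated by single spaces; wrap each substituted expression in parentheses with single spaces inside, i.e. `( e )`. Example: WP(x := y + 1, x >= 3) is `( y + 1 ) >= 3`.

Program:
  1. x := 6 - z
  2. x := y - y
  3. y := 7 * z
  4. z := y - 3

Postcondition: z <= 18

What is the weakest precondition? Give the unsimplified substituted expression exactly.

Answer: ( ( 7 * z ) - 3 ) <= 18

Derivation:
post: z <= 18
stmt 4: z := y - 3  -- replace 1 occurrence(s) of z with (y - 3)
  => ( y - 3 ) <= 18
stmt 3: y := 7 * z  -- replace 1 occurrence(s) of y with (7 * z)
  => ( ( 7 * z ) - 3 ) <= 18
stmt 2: x := y - y  -- replace 0 occurrence(s) of x with (y - y)
  => ( ( 7 * z ) - 3 ) <= 18
stmt 1: x := 6 - z  -- replace 0 occurrence(s) of x with (6 - z)
  => ( ( 7 * z ) - 3 ) <= 18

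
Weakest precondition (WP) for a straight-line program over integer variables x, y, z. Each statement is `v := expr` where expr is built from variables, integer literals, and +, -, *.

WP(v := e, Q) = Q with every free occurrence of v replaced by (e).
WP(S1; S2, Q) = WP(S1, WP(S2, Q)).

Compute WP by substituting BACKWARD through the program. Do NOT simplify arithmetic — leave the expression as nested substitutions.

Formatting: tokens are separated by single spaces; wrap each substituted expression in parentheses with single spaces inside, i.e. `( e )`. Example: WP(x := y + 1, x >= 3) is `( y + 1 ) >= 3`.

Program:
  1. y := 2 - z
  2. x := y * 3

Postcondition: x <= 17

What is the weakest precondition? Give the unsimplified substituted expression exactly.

Answer: ( ( 2 - z ) * 3 ) <= 17

Derivation:
post: x <= 17
stmt 2: x := y * 3  -- replace 1 occurrence(s) of x with (y * 3)
  => ( y * 3 ) <= 17
stmt 1: y := 2 - z  -- replace 1 occurrence(s) of y with (2 - z)
  => ( ( 2 - z ) * 3 ) <= 17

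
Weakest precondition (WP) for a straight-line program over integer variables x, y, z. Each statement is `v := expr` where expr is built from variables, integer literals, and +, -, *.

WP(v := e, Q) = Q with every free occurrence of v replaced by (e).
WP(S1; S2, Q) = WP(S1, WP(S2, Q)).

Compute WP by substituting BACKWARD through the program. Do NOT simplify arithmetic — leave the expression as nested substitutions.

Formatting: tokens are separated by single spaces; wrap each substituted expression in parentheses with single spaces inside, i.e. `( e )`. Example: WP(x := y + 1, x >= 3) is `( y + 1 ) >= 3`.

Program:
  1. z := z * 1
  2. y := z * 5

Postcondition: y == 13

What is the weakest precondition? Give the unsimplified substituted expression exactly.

post: y == 13
stmt 2: y := z * 5  -- replace 1 occurrence(s) of y with (z * 5)
  => ( z * 5 ) == 13
stmt 1: z := z * 1  -- replace 1 occurrence(s) of z with (z * 1)
  => ( ( z * 1 ) * 5 ) == 13

Answer: ( ( z * 1 ) * 5 ) == 13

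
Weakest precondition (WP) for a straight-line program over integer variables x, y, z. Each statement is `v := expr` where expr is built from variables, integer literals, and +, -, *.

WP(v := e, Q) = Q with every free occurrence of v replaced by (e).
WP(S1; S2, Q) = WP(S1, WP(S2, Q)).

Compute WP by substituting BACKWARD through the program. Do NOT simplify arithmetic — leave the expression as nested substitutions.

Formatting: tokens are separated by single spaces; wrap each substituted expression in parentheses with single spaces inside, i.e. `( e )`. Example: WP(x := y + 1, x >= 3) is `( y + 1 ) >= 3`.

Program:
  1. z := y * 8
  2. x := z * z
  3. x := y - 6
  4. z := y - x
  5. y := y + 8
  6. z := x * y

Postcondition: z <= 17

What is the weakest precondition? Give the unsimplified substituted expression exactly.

Answer: ( ( y - 6 ) * ( y + 8 ) ) <= 17

Derivation:
post: z <= 17
stmt 6: z := x * y  -- replace 1 occurrence(s) of z with (x * y)
  => ( x * y ) <= 17
stmt 5: y := y + 8  -- replace 1 occurrence(s) of y with (y + 8)
  => ( x * ( y + 8 ) ) <= 17
stmt 4: z := y - x  -- replace 0 occurrence(s) of z with (y - x)
  => ( x * ( y + 8 ) ) <= 17
stmt 3: x := y - 6  -- replace 1 occurrence(s) of x with (y - 6)
  => ( ( y - 6 ) * ( y + 8 ) ) <= 17
stmt 2: x := z * z  -- replace 0 occurrence(s) of x with (z * z)
  => ( ( y - 6 ) * ( y + 8 ) ) <= 17
stmt 1: z := y * 8  -- replace 0 occurrence(s) of z with (y * 8)
  => ( ( y - 6 ) * ( y + 8 ) ) <= 17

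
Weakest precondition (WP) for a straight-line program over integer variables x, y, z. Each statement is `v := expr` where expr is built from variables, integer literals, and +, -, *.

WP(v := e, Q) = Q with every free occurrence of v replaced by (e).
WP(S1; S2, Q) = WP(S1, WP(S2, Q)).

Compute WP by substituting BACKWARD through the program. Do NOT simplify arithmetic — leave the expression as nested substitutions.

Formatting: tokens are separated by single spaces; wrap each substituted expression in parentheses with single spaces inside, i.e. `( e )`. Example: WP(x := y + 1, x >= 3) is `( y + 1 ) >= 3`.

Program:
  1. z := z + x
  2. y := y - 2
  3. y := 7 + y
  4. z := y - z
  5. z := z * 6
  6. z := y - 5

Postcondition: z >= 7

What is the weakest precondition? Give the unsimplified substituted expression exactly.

post: z >= 7
stmt 6: z := y - 5  -- replace 1 occurrence(s) of z with (y - 5)
  => ( y - 5 ) >= 7
stmt 5: z := z * 6  -- replace 0 occurrence(s) of z with (z * 6)
  => ( y - 5 ) >= 7
stmt 4: z := y - z  -- replace 0 occurrence(s) of z with (y - z)
  => ( y - 5 ) >= 7
stmt 3: y := 7 + y  -- replace 1 occurrence(s) of y with (7 + y)
  => ( ( 7 + y ) - 5 ) >= 7
stmt 2: y := y - 2  -- replace 1 occurrence(s) of y with (y - 2)
  => ( ( 7 + ( y - 2 ) ) - 5 ) >= 7
stmt 1: z := z + x  -- replace 0 occurrence(s) of z with (z + x)
  => ( ( 7 + ( y - 2 ) ) - 5 ) >= 7

Answer: ( ( 7 + ( y - 2 ) ) - 5 ) >= 7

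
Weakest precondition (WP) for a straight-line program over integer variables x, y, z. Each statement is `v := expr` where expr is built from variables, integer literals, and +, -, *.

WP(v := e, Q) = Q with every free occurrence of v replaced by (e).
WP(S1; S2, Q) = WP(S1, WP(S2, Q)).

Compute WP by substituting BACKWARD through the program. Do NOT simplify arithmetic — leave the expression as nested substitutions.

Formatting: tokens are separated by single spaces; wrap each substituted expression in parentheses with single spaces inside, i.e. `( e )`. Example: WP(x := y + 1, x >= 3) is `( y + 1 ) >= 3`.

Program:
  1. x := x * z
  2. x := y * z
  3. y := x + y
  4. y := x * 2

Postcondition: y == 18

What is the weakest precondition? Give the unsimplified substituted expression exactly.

Answer: ( ( y * z ) * 2 ) == 18

Derivation:
post: y == 18
stmt 4: y := x * 2  -- replace 1 occurrence(s) of y with (x * 2)
  => ( x * 2 ) == 18
stmt 3: y := x + y  -- replace 0 occurrence(s) of y with (x + y)
  => ( x * 2 ) == 18
stmt 2: x := y * z  -- replace 1 occurrence(s) of x with (y * z)
  => ( ( y * z ) * 2 ) == 18
stmt 1: x := x * z  -- replace 0 occurrence(s) of x with (x * z)
  => ( ( y * z ) * 2 ) == 18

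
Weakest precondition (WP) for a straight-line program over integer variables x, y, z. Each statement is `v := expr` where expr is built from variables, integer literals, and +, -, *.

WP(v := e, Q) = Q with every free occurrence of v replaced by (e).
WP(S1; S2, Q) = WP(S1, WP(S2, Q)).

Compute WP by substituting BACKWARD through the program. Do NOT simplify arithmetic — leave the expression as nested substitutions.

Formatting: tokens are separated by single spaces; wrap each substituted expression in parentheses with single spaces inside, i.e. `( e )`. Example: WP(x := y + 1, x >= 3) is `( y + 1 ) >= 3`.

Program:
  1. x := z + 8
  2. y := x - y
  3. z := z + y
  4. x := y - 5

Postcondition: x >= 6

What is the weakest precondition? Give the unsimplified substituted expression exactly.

Answer: ( ( ( z + 8 ) - y ) - 5 ) >= 6

Derivation:
post: x >= 6
stmt 4: x := y - 5  -- replace 1 occurrence(s) of x with (y - 5)
  => ( y - 5 ) >= 6
stmt 3: z := z + y  -- replace 0 occurrence(s) of z with (z + y)
  => ( y - 5 ) >= 6
stmt 2: y := x - y  -- replace 1 occurrence(s) of y with (x - y)
  => ( ( x - y ) - 5 ) >= 6
stmt 1: x := z + 8  -- replace 1 occurrence(s) of x with (z + 8)
  => ( ( ( z + 8 ) - y ) - 5 ) >= 6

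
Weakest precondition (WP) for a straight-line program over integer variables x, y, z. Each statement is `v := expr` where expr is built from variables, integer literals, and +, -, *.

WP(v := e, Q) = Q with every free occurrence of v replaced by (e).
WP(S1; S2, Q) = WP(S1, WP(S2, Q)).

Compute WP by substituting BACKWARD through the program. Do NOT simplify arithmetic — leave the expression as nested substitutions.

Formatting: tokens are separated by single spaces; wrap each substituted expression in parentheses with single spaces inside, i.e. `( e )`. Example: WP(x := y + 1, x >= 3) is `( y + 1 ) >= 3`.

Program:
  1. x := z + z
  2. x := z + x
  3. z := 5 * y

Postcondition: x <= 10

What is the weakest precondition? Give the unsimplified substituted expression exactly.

Answer: ( z + ( z + z ) ) <= 10

Derivation:
post: x <= 10
stmt 3: z := 5 * y  -- replace 0 occurrence(s) of z with (5 * y)
  => x <= 10
stmt 2: x := z + x  -- replace 1 occurrence(s) of x with (z + x)
  => ( z + x ) <= 10
stmt 1: x := z + z  -- replace 1 occurrence(s) of x with (z + z)
  => ( z + ( z + z ) ) <= 10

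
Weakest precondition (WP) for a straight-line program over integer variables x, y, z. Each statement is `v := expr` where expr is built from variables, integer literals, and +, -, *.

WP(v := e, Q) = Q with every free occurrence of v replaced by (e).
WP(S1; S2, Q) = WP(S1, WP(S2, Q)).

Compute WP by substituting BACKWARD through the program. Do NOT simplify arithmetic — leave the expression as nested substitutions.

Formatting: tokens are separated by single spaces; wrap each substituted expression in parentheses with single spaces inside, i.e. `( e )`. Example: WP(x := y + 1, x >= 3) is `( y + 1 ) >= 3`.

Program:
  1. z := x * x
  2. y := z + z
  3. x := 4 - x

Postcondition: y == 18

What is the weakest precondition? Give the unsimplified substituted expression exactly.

Answer: ( ( x * x ) + ( x * x ) ) == 18

Derivation:
post: y == 18
stmt 3: x := 4 - x  -- replace 0 occurrence(s) of x with (4 - x)
  => y == 18
stmt 2: y := z + z  -- replace 1 occurrence(s) of y with (z + z)
  => ( z + z ) == 18
stmt 1: z := x * x  -- replace 2 occurrence(s) of z with (x * x)
  => ( ( x * x ) + ( x * x ) ) == 18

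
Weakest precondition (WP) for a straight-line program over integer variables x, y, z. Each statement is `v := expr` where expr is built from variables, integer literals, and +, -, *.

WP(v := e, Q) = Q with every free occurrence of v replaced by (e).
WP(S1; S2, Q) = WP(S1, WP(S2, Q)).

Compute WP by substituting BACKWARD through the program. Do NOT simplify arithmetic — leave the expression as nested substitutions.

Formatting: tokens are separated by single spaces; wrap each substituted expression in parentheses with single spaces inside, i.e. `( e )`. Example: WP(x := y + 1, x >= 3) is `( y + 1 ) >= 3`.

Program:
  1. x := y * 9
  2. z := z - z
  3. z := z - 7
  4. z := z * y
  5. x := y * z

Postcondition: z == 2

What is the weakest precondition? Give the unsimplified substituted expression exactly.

post: z == 2
stmt 5: x := y * z  -- replace 0 occurrence(s) of x with (y * z)
  => z == 2
stmt 4: z := z * y  -- replace 1 occurrence(s) of z with (z * y)
  => ( z * y ) == 2
stmt 3: z := z - 7  -- replace 1 occurrence(s) of z with (z - 7)
  => ( ( z - 7 ) * y ) == 2
stmt 2: z := z - z  -- replace 1 occurrence(s) of z with (z - z)
  => ( ( ( z - z ) - 7 ) * y ) == 2
stmt 1: x := y * 9  -- replace 0 occurrence(s) of x with (y * 9)
  => ( ( ( z - z ) - 7 ) * y ) == 2

Answer: ( ( ( z - z ) - 7 ) * y ) == 2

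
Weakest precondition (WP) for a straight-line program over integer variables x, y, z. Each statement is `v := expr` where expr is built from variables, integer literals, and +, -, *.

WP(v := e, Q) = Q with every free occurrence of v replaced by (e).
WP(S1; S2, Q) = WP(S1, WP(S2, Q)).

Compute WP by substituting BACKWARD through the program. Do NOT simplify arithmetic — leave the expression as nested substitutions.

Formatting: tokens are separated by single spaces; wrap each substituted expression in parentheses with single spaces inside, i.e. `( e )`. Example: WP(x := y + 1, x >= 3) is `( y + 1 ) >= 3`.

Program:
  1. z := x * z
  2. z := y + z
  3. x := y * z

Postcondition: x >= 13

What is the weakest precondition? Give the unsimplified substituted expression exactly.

Answer: ( y * ( y + ( x * z ) ) ) >= 13

Derivation:
post: x >= 13
stmt 3: x := y * z  -- replace 1 occurrence(s) of x with (y * z)
  => ( y * z ) >= 13
stmt 2: z := y + z  -- replace 1 occurrence(s) of z with (y + z)
  => ( y * ( y + z ) ) >= 13
stmt 1: z := x * z  -- replace 1 occurrence(s) of z with (x * z)
  => ( y * ( y + ( x * z ) ) ) >= 13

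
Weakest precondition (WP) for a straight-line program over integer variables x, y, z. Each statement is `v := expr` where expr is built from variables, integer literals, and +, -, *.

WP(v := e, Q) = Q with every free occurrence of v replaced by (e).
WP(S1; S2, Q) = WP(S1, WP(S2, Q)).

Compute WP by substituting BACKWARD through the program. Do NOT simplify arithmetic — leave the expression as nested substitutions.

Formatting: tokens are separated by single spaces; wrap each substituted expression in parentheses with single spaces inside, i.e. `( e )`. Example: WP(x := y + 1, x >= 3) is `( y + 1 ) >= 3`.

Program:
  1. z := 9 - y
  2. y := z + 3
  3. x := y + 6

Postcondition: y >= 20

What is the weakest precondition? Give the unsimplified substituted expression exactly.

Answer: ( ( 9 - y ) + 3 ) >= 20

Derivation:
post: y >= 20
stmt 3: x := y + 6  -- replace 0 occurrence(s) of x with (y + 6)
  => y >= 20
stmt 2: y := z + 3  -- replace 1 occurrence(s) of y with (z + 3)
  => ( z + 3 ) >= 20
stmt 1: z := 9 - y  -- replace 1 occurrence(s) of z with (9 - y)
  => ( ( 9 - y ) + 3 ) >= 20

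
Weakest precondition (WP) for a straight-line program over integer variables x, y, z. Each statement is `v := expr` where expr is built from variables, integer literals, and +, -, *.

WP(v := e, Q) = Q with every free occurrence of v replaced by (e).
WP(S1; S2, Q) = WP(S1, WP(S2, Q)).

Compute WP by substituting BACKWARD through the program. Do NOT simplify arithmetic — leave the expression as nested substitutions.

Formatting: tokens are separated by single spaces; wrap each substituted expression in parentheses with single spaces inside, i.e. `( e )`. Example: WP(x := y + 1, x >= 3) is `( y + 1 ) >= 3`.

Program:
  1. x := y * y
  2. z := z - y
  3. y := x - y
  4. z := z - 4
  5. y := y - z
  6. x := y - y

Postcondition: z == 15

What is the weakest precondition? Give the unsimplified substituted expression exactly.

post: z == 15
stmt 6: x := y - y  -- replace 0 occurrence(s) of x with (y - y)
  => z == 15
stmt 5: y := y - z  -- replace 0 occurrence(s) of y with (y - z)
  => z == 15
stmt 4: z := z - 4  -- replace 1 occurrence(s) of z with (z - 4)
  => ( z - 4 ) == 15
stmt 3: y := x - y  -- replace 0 occurrence(s) of y with (x - y)
  => ( z - 4 ) == 15
stmt 2: z := z - y  -- replace 1 occurrence(s) of z with (z - y)
  => ( ( z - y ) - 4 ) == 15
stmt 1: x := y * y  -- replace 0 occurrence(s) of x with (y * y)
  => ( ( z - y ) - 4 ) == 15

Answer: ( ( z - y ) - 4 ) == 15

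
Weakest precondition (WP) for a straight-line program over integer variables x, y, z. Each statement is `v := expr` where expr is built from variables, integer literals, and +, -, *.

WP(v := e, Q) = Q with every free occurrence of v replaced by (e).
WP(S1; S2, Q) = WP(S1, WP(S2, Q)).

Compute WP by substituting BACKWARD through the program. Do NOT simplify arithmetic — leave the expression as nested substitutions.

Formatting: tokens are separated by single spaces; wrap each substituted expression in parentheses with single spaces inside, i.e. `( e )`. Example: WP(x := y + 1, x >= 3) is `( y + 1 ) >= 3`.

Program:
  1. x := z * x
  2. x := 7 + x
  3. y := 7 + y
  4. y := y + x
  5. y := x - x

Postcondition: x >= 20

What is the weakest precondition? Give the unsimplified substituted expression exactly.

Answer: ( 7 + ( z * x ) ) >= 20

Derivation:
post: x >= 20
stmt 5: y := x - x  -- replace 0 occurrence(s) of y with (x - x)
  => x >= 20
stmt 4: y := y + x  -- replace 0 occurrence(s) of y with (y + x)
  => x >= 20
stmt 3: y := 7 + y  -- replace 0 occurrence(s) of y with (7 + y)
  => x >= 20
stmt 2: x := 7 + x  -- replace 1 occurrence(s) of x with (7 + x)
  => ( 7 + x ) >= 20
stmt 1: x := z * x  -- replace 1 occurrence(s) of x with (z * x)
  => ( 7 + ( z * x ) ) >= 20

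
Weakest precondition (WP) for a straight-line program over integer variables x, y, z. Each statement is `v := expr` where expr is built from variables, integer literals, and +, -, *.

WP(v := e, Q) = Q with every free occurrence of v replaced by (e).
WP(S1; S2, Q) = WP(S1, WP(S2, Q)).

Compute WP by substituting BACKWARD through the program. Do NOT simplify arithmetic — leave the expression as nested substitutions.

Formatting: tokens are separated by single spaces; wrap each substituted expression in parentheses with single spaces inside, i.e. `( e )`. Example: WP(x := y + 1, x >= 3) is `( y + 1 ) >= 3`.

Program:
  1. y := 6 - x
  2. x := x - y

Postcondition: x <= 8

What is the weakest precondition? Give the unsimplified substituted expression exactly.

Answer: ( x - ( 6 - x ) ) <= 8

Derivation:
post: x <= 8
stmt 2: x := x - y  -- replace 1 occurrence(s) of x with (x - y)
  => ( x - y ) <= 8
stmt 1: y := 6 - x  -- replace 1 occurrence(s) of y with (6 - x)
  => ( x - ( 6 - x ) ) <= 8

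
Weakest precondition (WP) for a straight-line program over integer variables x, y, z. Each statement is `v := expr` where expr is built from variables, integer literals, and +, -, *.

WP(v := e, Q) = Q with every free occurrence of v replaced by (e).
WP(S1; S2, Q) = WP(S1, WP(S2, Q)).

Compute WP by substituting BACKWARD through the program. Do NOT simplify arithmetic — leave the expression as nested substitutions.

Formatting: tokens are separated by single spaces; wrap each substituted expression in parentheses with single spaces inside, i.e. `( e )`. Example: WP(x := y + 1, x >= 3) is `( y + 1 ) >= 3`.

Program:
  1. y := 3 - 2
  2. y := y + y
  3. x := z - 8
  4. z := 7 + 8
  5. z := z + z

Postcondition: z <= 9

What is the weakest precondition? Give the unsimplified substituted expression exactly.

post: z <= 9
stmt 5: z := z + z  -- replace 1 occurrence(s) of z with (z + z)
  => ( z + z ) <= 9
stmt 4: z := 7 + 8  -- replace 2 occurrence(s) of z with (7 + 8)
  => ( ( 7 + 8 ) + ( 7 + 8 ) ) <= 9
stmt 3: x := z - 8  -- replace 0 occurrence(s) of x with (z - 8)
  => ( ( 7 + 8 ) + ( 7 + 8 ) ) <= 9
stmt 2: y := y + y  -- replace 0 occurrence(s) of y with (y + y)
  => ( ( 7 + 8 ) + ( 7 + 8 ) ) <= 9
stmt 1: y := 3 - 2  -- replace 0 occurrence(s) of y with (3 - 2)
  => ( ( 7 + 8 ) + ( 7 + 8 ) ) <= 9

Answer: ( ( 7 + 8 ) + ( 7 + 8 ) ) <= 9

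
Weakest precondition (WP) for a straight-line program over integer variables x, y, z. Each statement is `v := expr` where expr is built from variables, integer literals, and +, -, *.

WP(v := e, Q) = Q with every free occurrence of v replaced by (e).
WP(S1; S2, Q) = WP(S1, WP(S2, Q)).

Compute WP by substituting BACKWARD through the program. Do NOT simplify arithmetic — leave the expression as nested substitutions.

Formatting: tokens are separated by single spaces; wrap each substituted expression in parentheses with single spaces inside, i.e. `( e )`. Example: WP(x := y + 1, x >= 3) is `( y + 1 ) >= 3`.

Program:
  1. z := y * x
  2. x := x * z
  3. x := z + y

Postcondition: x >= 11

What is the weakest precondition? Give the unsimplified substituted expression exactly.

Answer: ( ( y * x ) + y ) >= 11

Derivation:
post: x >= 11
stmt 3: x := z + y  -- replace 1 occurrence(s) of x with (z + y)
  => ( z + y ) >= 11
stmt 2: x := x * z  -- replace 0 occurrence(s) of x with (x * z)
  => ( z + y ) >= 11
stmt 1: z := y * x  -- replace 1 occurrence(s) of z with (y * x)
  => ( ( y * x ) + y ) >= 11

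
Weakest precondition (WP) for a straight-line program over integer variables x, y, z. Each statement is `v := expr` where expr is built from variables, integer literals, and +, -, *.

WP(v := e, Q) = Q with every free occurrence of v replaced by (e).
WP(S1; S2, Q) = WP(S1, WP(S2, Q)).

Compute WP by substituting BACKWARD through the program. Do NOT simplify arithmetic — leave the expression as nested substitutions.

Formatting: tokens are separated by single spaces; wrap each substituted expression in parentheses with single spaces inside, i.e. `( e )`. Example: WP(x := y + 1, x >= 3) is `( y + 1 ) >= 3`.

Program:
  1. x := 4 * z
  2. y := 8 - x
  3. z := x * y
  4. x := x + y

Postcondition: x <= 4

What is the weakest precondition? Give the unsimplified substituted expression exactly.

post: x <= 4
stmt 4: x := x + y  -- replace 1 occurrence(s) of x with (x + y)
  => ( x + y ) <= 4
stmt 3: z := x * y  -- replace 0 occurrence(s) of z with (x * y)
  => ( x + y ) <= 4
stmt 2: y := 8 - x  -- replace 1 occurrence(s) of y with (8 - x)
  => ( x + ( 8 - x ) ) <= 4
stmt 1: x := 4 * z  -- replace 2 occurrence(s) of x with (4 * z)
  => ( ( 4 * z ) + ( 8 - ( 4 * z ) ) ) <= 4

Answer: ( ( 4 * z ) + ( 8 - ( 4 * z ) ) ) <= 4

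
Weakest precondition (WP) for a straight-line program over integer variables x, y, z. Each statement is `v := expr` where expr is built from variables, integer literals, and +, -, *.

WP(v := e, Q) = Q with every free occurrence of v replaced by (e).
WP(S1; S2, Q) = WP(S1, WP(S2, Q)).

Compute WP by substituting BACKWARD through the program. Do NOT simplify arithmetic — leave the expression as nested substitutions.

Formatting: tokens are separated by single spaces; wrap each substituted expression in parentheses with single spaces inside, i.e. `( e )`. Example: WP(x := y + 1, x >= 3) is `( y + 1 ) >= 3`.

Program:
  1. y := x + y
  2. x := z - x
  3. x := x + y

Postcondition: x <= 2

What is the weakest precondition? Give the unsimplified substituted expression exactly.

post: x <= 2
stmt 3: x := x + y  -- replace 1 occurrence(s) of x with (x + y)
  => ( x + y ) <= 2
stmt 2: x := z - x  -- replace 1 occurrence(s) of x with (z - x)
  => ( ( z - x ) + y ) <= 2
stmt 1: y := x + y  -- replace 1 occurrence(s) of y with (x + y)
  => ( ( z - x ) + ( x + y ) ) <= 2

Answer: ( ( z - x ) + ( x + y ) ) <= 2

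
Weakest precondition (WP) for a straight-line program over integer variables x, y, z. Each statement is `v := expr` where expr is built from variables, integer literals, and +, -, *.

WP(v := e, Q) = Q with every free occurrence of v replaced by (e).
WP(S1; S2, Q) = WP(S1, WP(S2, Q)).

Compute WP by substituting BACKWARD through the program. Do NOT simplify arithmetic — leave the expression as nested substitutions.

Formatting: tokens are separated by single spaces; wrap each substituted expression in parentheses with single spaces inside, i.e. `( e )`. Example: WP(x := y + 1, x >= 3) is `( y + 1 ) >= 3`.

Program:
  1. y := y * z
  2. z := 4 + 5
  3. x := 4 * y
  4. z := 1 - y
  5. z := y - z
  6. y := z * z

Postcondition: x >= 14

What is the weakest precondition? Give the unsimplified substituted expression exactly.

Answer: ( 4 * ( y * z ) ) >= 14

Derivation:
post: x >= 14
stmt 6: y := z * z  -- replace 0 occurrence(s) of y with (z * z)
  => x >= 14
stmt 5: z := y - z  -- replace 0 occurrence(s) of z with (y - z)
  => x >= 14
stmt 4: z := 1 - y  -- replace 0 occurrence(s) of z with (1 - y)
  => x >= 14
stmt 3: x := 4 * y  -- replace 1 occurrence(s) of x with (4 * y)
  => ( 4 * y ) >= 14
stmt 2: z := 4 + 5  -- replace 0 occurrence(s) of z with (4 + 5)
  => ( 4 * y ) >= 14
stmt 1: y := y * z  -- replace 1 occurrence(s) of y with (y * z)
  => ( 4 * ( y * z ) ) >= 14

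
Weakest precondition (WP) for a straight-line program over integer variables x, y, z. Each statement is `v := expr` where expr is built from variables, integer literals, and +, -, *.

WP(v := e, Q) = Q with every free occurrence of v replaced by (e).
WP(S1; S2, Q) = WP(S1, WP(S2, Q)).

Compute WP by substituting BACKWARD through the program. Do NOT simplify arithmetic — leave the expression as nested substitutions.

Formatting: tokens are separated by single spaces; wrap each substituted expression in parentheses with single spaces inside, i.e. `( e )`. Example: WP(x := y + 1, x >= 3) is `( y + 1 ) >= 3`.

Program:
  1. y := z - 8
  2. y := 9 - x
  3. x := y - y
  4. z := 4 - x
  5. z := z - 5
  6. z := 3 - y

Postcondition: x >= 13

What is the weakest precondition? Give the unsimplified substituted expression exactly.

Answer: ( ( 9 - x ) - ( 9 - x ) ) >= 13

Derivation:
post: x >= 13
stmt 6: z := 3 - y  -- replace 0 occurrence(s) of z with (3 - y)
  => x >= 13
stmt 5: z := z - 5  -- replace 0 occurrence(s) of z with (z - 5)
  => x >= 13
stmt 4: z := 4 - x  -- replace 0 occurrence(s) of z with (4 - x)
  => x >= 13
stmt 3: x := y - y  -- replace 1 occurrence(s) of x with (y - y)
  => ( y - y ) >= 13
stmt 2: y := 9 - x  -- replace 2 occurrence(s) of y with (9 - x)
  => ( ( 9 - x ) - ( 9 - x ) ) >= 13
stmt 1: y := z - 8  -- replace 0 occurrence(s) of y with (z - 8)
  => ( ( 9 - x ) - ( 9 - x ) ) >= 13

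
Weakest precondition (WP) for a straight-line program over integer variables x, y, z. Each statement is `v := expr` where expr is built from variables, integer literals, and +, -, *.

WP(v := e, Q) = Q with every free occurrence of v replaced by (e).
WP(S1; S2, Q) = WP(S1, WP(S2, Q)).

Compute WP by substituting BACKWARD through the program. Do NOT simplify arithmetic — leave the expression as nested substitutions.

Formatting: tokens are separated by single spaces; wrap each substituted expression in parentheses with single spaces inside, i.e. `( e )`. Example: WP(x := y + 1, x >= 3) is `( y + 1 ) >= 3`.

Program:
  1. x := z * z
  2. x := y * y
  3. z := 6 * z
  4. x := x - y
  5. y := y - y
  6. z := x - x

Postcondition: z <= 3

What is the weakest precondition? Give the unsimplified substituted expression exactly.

post: z <= 3
stmt 6: z := x - x  -- replace 1 occurrence(s) of z with (x - x)
  => ( x - x ) <= 3
stmt 5: y := y - y  -- replace 0 occurrence(s) of y with (y - y)
  => ( x - x ) <= 3
stmt 4: x := x - y  -- replace 2 occurrence(s) of x with (x - y)
  => ( ( x - y ) - ( x - y ) ) <= 3
stmt 3: z := 6 * z  -- replace 0 occurrence(s) of z with (6 * z)
  => ( ( x - y ) - ( x - y ) ) <= 3
stmt 2: x := y * y  -- replace 2 occurrence(s) of x with (y * y)
  => ( ( ( y * y ) - y ) - ( ( y * y ) - y ) ) <= 3
stmt 1: x := z * z  -- replace 0 occurrence(s) of x with (z * z)
  => ( ( ( y * y ) - y ) - ( ( y * y ) - y ) ) <= 3

Answer: ( ( ( y * y ) - y ) - ( ( y * y ) - y ) ) <= 3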